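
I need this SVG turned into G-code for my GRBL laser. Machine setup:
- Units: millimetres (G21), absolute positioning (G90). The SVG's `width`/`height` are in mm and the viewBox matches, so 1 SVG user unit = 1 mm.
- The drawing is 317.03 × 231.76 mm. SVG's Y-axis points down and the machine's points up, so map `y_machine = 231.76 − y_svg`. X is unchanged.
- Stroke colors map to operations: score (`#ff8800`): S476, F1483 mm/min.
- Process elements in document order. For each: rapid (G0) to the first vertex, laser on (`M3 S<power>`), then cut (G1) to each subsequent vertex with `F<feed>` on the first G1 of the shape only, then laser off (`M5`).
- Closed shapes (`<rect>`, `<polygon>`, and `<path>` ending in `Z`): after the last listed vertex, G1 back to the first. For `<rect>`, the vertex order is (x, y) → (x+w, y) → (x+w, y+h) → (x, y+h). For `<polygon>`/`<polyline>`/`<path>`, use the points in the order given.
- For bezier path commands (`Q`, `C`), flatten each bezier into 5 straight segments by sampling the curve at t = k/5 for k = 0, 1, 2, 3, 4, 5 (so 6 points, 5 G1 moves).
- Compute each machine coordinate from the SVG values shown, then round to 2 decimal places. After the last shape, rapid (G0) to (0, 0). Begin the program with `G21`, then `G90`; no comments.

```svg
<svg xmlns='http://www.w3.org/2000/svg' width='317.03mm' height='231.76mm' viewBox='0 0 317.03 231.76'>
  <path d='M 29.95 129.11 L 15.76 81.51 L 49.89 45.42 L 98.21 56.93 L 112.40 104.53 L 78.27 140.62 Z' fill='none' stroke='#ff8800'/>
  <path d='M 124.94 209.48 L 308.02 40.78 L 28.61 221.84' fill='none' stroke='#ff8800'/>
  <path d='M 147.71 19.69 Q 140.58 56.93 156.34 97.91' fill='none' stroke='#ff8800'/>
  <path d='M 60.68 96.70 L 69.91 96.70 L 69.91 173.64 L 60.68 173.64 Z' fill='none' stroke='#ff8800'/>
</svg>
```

G21
G90
G0 X29.95 Y102.65
M3 S476
G1 X15.76 Y150.25 F1483
G1 X49.89 Y186.34
G1 X98.21 Y174.83
G1 X112.40 Y127.23
G1 X78.27 Y91.14
G1 X29.95 Y102.65
M5
G0 X124.94 Y22.28
M3 S476
G1 X308.02 Y190.98 F1483
G1 X28.61 Y9.92
M5
G0 X147.71 Y212.07
M3 S476
G1 X145.77 Y197.02 F1483
G1 X145.67 Y181.68
G1 X147.39 Y166.04
G1 X150.95 Y150.09
G1 X156.34 Y133.85
M5
G0 X60.68 Y135.06
M3 S476
G1 X69.91 Y135.06 F1483
G1 X69.91 Y58.12
G1 X60.68 Y58.12
G1 X60.68 Y135.06
M5
G0 X0.00 Y0.00

1 u = 1 mm; y_m = 231.76 − y.

[1] `<path>` regular polygon, #ff8800→score S476 F1483: (29.95,102.65) → (15.76,150.25) → (49.89,186.34) → (98.21,174.83) → (112.40,127.23) → (78.27,91.14) → (29.95,102.65) (closed)

[2] `<path>` open polyline, #ff8800→score S476 F1483: (124.94,22.28) → (308.02,190.98) → (28.61,9.92)

[3] `<path>` quadratic bezier, #ff8800→score S476 F1483: (147.71,212.07) → (145.77,197.02) → (145.67,181.68) → (147.39,166.04) → (150.95,150.09) → (156.34,133.85)

[4] `<path>` rectangle, #ff8800→score S476 F1483: (60.68,135.06) → (69.91,135.06) → (69.91,58.12) → (60.68,58.12) → (60.68,135.06) (closed)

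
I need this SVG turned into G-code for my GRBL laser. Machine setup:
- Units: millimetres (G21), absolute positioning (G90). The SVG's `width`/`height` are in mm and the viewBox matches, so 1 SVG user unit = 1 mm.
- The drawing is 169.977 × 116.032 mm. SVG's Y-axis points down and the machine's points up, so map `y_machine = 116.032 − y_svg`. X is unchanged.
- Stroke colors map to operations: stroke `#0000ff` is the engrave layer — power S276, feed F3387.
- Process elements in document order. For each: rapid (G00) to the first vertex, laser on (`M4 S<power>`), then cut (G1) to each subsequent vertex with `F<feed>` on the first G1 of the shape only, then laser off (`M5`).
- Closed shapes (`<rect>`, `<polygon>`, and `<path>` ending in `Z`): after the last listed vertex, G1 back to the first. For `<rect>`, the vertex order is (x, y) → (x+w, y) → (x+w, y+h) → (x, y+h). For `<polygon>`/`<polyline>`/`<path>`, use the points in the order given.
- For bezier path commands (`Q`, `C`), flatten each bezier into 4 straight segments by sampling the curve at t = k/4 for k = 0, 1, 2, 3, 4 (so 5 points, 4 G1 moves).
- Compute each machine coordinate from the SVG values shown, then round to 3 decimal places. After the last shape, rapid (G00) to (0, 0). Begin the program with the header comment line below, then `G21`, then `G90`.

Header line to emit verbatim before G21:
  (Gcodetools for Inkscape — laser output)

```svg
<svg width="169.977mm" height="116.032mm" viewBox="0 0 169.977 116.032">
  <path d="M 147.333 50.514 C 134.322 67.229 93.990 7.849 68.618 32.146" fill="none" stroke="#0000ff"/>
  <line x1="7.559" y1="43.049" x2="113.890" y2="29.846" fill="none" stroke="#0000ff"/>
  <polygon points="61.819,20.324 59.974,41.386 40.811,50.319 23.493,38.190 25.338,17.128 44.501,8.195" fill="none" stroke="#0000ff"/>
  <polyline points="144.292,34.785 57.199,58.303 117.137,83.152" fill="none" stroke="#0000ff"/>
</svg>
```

1 u = 1 mm; y_m = 116.032 − y.

[1] `<path>` cubic bezier, #0000ff→engrave S276 F3387: (147.333,65.518) → (133.113,64.753) → (112.611,77.545) → (89.791,88.916) → (68.618,83.886)

[2] `<line>` line segment, #0000ff→engrave S276 F3387: (7.559,72.983) → (113.890,86.186)

[3] `<polygon>` regular polygon, #0000ff→engrave S276 F3387: (61.819,95.708) → (59.974,74.646) → (40.811,65.713) → (23.493,77.842) → (25.338,98.904) → (44.501,107.837) → (61.819,95.708) (closed)

[4] `<polyline>` open polyline, #0000ff→engrave S276 F3387: (144.292,81.247) → (57.199,57.729) → (117.137,32.880)

(Gcodetools for Inkscape — laser output)
G21
G90
G00 X147.333 Y65.518
M4 S276
G1 X133.113 Y64.753 F3387
G1 X112.611 Y77.545
G1 X89.791 Y88.916
G1 X68.618 Y83.886
M5
G00 X7.559 Y72.983
M4 S276
G1 X113.890 Y86.186 F3387
M5
G00 X61.819 Y95.708
M4 S276
G1 X59.974 Y74.646 F3387
G1 X40.811 Y65.713
G1 X23.493 Y77.842
G1 X25.338 Y98.904
G1 X44.501 Y107.837
G1 X61.819 Y95.708
M5
G00 X144.292 Y81.247
M4 S276
G1 X57.199 Y57.729 F3387
G1 X117.137 Y32.880
M5
G00 X0.000 Y0.000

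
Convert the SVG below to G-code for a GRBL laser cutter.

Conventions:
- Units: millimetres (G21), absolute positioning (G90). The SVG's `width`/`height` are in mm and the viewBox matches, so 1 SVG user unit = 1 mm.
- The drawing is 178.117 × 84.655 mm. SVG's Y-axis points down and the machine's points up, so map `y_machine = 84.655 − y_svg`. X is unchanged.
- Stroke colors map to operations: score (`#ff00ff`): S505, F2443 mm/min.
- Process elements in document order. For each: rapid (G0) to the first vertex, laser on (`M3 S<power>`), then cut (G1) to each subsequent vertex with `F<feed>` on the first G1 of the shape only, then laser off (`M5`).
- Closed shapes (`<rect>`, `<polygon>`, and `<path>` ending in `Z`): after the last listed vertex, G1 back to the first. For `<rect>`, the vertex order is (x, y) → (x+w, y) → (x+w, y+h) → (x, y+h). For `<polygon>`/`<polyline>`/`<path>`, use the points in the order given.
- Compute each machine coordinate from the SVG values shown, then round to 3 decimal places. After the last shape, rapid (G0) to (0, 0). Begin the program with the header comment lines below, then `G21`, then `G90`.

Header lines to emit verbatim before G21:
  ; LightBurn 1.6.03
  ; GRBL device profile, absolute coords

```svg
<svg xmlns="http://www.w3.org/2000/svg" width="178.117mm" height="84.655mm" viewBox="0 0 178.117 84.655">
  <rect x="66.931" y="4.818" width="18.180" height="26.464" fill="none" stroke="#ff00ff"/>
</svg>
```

1 u = 1 mm; y_m = 84.655 − y.

[1] `<rect>` rectangle, #ff00ff→score S505 F2443: (66.931,79.837) → (85.111,79.837) → (85.111,53.373) → (66.931,53.373) → (66.931,79.837) (closed)

; LightBurn 1.6.03
; GRBL device profile, absolute coords
G21
G90
G0 X66.931 Y79.837
M3 S505
G1 X85.111 Y79.837 F2443
G1 X85.111 Y53.373
G1 X66.931 Y53.373
G1 X66.931 Y79.837
M5
G0 X0.000 Y0.000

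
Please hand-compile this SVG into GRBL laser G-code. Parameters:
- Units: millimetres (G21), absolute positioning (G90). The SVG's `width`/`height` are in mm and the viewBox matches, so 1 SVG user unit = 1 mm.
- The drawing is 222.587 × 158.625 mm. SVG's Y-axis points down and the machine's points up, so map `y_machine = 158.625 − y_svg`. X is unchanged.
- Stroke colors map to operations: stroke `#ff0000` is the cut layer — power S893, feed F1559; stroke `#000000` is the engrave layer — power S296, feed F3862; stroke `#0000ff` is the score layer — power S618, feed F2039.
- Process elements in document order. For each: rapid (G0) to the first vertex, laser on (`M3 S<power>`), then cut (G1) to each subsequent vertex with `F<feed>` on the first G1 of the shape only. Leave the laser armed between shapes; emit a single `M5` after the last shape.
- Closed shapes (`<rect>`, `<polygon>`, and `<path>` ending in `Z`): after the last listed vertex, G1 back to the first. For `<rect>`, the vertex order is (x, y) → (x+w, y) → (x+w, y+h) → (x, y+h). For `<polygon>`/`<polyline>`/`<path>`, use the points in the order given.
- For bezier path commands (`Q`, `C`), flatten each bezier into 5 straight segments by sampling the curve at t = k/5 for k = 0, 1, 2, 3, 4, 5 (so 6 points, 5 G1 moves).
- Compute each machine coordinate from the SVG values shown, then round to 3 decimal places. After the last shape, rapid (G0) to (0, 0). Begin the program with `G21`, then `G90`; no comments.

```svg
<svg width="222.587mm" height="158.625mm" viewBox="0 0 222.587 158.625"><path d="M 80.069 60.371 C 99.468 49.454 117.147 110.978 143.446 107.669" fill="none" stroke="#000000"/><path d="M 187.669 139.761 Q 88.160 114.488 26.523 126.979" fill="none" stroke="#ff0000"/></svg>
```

G21
G90
G0 X80.069 Y98.254
M3 S296
G1 X91.585 Y97.209 F3862
G1 X103.184 Y85.368
G1 X115.363 Y69.320
G1 X128.618 Y55.652
G1 X143.446 Y50.956
G0 X187.669 Y18.864
M3 S893
G1 X149.380 Y27.463 F1559
G1 X114.121 Y33.040
G1 X81.892 Y35.597
G1 X52.693 Y35.132
G1 X26.523 Y31.646
M5
G0 X0.000 Y0.000

viewBox `0 0 222.587 158.625` with mm width/height → 1 unit = 1 mm. Flip: y_m = 158.625 − y_svg.

**Shape 1** — `<path>` cubic bezier, stroke `#000000` → engrave (S296, F3862). Control points (SVG): P0=(80.069,60.371), P1=(99.468,49.454), P2=(117.147,110.978), P3=(143.446,107.669); sampled at t=k/5. Machine vertices: (80.069,98.254) → (91.585,97.209) → (103.184,85.368) → (115.363,69.320) → (128.618,55.652) → (143.446,50.956). Open path.

**Shape 2** — `<path>` quadratic bezier, stroke `#ff0000` → cut (S893, F1559). Control points (SVG): P0=(187.669,139.761), P1=(88.160,114.488), P2=(26.523,126.979); sampled at t=k/5. Machine vertices: (187.669,18.864) → (149.380,27.463) → (114.121,33.040) → (81.892,35.597) → (52.693,35.132) → (26.523,31.646). Open path.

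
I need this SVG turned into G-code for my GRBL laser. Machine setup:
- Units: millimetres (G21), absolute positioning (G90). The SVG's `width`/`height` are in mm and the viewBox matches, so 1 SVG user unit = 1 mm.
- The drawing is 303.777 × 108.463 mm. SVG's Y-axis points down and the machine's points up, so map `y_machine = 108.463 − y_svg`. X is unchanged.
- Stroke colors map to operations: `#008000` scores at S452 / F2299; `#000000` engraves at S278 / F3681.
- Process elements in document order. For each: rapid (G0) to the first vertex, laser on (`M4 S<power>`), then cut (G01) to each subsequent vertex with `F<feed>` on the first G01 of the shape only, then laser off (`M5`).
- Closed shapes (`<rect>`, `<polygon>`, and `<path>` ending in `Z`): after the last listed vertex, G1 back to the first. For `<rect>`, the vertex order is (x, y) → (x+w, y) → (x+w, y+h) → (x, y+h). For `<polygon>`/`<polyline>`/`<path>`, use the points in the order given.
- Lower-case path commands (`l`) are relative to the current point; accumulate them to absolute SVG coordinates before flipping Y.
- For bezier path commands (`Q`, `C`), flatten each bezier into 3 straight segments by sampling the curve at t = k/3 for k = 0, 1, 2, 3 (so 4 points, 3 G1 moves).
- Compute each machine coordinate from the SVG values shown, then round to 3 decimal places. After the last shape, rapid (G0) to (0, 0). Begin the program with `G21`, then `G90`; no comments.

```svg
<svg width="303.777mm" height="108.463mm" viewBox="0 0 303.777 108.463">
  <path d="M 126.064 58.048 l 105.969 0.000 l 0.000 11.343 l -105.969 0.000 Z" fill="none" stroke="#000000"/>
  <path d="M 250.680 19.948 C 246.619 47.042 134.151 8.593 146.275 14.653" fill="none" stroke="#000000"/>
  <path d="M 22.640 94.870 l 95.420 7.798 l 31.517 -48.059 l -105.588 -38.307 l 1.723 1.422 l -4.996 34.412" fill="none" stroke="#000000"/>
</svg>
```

viewBox `0 0 303.777 108.463` with mm width/height → 1 unit = 1 mm. Flip: y_m = 108.463 − y_svg.

**Shape 1** — `<path>` rectangle, stroke `#000000` → engrave (S278, F3681). Machine vertices: (126.064,50.415) → (232.033,50.415) → (232.033,39.072) → (126.064,39.072) → (126.064,50.415). Closed: final G1 returns to the first vertex.

**Shape 2** — `<path>` cubic bezier, stroke `#000000` → engrave (S278, F3681). Control points (SVG): P0=(250.680,19.948), P1=(246.619,47.042), P2=(134.151,8.593), P3=(146.275,14.653); sampled at t=k/3. Machine vertices: (250.680,88.515) → (219.113,79.193) → (167.052,89.110) → (146.275,93.810). Open path.

**Shape 3** — `<path>` open polyline, stroke `#000000` → engrave (S278, F3681). Machine vertices: (22.640,13.593) → (118.060,5.795) → (149.577,53.854) → (43.989,92.161) → (45.712,90.739) → (40.716,56.327). Open path.

G21
G90
G0 X126.064 Y50.415
M4 S278
G01 X232.033 Y50.415 F3681
G01 X232.033 Y39.072
G01 X126.064 Y39.072
G01 X126.064 Y50.415
M5
G0 X250.680 Y88.515
M4 S278
G01 X219.113 Y79.193 F3681
G01 X167.052 Y89.110
G01 X146.275 Y93.810
M5
G0 X22.640 Y13.593
M4 S278
G01 X118.060 Y5.795 F3681
G01 X149.577 Y53.854
G01 X43.989 Y92.161
G01 X45.712 Y90.739
G01 X40.716 Y56.327
M5
G0 X0.000 Y0.000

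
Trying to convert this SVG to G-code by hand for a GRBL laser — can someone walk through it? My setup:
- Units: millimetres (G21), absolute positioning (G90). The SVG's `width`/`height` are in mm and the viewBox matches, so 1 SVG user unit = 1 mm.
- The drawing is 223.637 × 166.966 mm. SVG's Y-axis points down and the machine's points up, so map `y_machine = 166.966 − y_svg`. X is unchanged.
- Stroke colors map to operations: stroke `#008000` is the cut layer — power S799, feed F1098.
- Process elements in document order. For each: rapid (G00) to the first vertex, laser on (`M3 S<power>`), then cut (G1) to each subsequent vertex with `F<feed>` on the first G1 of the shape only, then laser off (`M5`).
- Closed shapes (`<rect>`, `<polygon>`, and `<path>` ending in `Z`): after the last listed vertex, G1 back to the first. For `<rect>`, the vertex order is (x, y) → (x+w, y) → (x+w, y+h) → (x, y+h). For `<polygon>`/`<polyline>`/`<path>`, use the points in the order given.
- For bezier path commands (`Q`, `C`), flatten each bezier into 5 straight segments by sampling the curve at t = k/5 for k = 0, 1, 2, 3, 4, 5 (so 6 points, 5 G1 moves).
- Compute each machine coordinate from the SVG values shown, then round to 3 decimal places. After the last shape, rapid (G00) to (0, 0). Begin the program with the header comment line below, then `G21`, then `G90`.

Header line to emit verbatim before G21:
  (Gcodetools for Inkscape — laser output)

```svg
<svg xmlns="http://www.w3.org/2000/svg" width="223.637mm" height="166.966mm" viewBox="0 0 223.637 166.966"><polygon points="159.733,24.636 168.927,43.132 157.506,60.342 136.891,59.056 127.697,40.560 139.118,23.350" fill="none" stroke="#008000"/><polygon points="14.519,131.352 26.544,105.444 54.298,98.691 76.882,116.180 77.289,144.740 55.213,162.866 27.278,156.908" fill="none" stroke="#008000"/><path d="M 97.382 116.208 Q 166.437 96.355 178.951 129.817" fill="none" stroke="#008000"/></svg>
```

(Gcodetools for Inkscape — laser output)
G21
G90
G00 X159.733 Y142.330
M3 S799
G1 X168.927 Y123.834 F1098
G1 X157.506 Y106.624
G1 X136.891 Y107.910
G1 X127.697 Y126.406
G1 X139.118 Y143.616
G1 X159.733 Y142.330
M5
G00 X14.519 Y35.614
M3 S799
G1 X26.544 Y61.522 F1098
G1 X54.298 Y68.275
G1 X76.882 Y50.786
G1 X77.289 Y22.226
G1 X55.213 Y4.100
G1 X27.278 Y10.058
G1 X14.519 Y35.614
M5
G00 X97.382 Y50.758
M3 S799
G1 X122.742 Y56.567 F1098
G1 X143.579 Y58.110
G1 X159.893 Y55.388
G1 X171.684 Y48.401
G1 X178.951 Y37.149
M5
G00 X0.000 Y0.000

Since the viewBox matches the mm dimensions, user units are millimetres directly. The only transform is the Y-flip y_m = 166.966 − y_svg.

Shape 1 is a regular polygon drawn with `<polygon>`. Its stroke #008000 means cut at S799, F1098. After flipping Y the toolpath is (159.733,142.330) → (168.927,123.834) → (157.506,106.624) → (136.891,107.910) → (127.697,126.406) → (139.118,143.616) → (159.733,142.330), returning to the start.

Shape 2 is a regular polygon drawn with `<polygon>`. Its stroke #008000 means cut at S799, F1098. After flipping Y the toolpath is (14.519,35.614) → (26.544,61.522) → (54.298,68.275) → (76.882,50.786) → (77.289,22.226) → (55.213,4.100) → (27.278,10.058) → (14.519,35.614), returning to the start.

Shape 3 is a quadratic bezier drawn with `<path>`. Its stroke #008000 means cut at S799, F1098. After flipping Y the toolpath is (97.382,50.758) → (122.742,56.567) → (143.579,58.110) → (159.893,55.388) → (171.684,48.401) → (178.951,37.149).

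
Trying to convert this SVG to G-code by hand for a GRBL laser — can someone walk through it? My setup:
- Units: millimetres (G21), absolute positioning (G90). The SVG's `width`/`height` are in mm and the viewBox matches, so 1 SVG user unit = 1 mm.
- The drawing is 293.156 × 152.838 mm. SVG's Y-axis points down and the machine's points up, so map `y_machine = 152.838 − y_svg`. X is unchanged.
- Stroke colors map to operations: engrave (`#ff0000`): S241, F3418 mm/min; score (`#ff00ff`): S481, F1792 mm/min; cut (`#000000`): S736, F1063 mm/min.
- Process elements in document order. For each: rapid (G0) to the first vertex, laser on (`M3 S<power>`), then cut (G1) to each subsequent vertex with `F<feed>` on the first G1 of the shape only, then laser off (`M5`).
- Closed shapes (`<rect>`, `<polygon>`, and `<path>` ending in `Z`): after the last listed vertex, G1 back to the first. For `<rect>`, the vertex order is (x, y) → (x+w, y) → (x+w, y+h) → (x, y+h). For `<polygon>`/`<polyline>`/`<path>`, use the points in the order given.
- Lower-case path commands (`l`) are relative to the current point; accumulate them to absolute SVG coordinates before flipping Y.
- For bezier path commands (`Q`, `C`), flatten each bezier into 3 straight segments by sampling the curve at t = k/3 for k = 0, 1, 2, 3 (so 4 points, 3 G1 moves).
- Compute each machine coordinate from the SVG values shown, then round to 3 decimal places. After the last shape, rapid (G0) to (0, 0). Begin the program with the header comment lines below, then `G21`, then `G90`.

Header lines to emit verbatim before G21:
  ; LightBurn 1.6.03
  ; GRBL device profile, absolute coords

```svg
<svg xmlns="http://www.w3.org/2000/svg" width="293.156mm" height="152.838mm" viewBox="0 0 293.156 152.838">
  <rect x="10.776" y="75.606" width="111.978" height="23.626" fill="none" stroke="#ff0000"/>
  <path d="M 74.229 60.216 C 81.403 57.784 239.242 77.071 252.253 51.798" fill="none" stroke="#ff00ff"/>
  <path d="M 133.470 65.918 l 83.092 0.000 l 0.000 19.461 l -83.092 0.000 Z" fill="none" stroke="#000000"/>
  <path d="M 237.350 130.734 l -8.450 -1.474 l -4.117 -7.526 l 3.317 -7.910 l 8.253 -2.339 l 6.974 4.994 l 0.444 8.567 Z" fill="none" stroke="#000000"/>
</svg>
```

; LightBurn 1.6.03
; GRBL device profile, absolute coords
G21
G90
G0 X10.776 Y77.232
M3 S241
G1 X122.754 Y77.232 F3418
G1 X122.754 Y53.606
G1 X10.776 Y53.606
G1 X10.776 Y77.232
M5
G0 X74.229 Y92.622
M3 S481
G1 X120.680 Y90.269 F1792
G1 X201.910 Y88.166
G1 X252.253 Y101.040
M5
G0 X133.470 Y86.920
M3 S736
G1 X216.562 Y86.920 F1063
G1 X216.562 Y67.459
G1 X133.470 Y67.459
G1 X133.470 Y86.920
M5
G0 X237.350 Y22.104
M3 S736
G1 X228.900 Y23.578 F1063
G1 X224.783 Y31.104
G1 X228.100 Y39.014
G1 X236.353 Y41.353
G1 X243.327 Y36.359
G1 X243.771 Y27.792
G1 X237.350 Y22.104
M5
G0 X0.000 Y0.000

Since the viewBox matches the mm dimensions, user units are millimetres directly. The only transform is the Y-flip y_m = 152.838 − y_svg.

Shape 1 is a rectangle drawn with `<rect>`. Its stroke #ff0000 means engrave at S241, F3418. After flipping Y the toolpath is (10.776,77.232) → (122.754,77.232) → (122.754,53.606) → (10.776,53.606) → (10.776,77.232), returning to the start.

Shape 2 is a cubic bezier drawn with `<path>`. Its stroke #ff00ff means score at S481, F1792. After flipping Y the toolpath is (74.229,92.622) → (120.680,90.269) → (201.910,88.166) → (252.253,101.040).

Shape 3 is a rectangle drawn with `<path>`. Its stroke #000000 means cut at S736, F1063. After flipping Y the toolpath is (133.470,86.920) → (216.562,86.920) → (216.562,67.459) → (133.470,67.459) → (133.470,86.920), returning to the start.

Shape 4 is a regular polygon drawn with `<path>`. Its stroke #000000 means cut at S736, F1063. After flipping Y the toolpath is (237.350,22.104) → (228.900,23.578) → (224.783,31.104) → (228.100,39.014) → (236.353,41.353) → (243.327,36.359) → (243.771,27.792) → (237.350,22.104), returning to the start.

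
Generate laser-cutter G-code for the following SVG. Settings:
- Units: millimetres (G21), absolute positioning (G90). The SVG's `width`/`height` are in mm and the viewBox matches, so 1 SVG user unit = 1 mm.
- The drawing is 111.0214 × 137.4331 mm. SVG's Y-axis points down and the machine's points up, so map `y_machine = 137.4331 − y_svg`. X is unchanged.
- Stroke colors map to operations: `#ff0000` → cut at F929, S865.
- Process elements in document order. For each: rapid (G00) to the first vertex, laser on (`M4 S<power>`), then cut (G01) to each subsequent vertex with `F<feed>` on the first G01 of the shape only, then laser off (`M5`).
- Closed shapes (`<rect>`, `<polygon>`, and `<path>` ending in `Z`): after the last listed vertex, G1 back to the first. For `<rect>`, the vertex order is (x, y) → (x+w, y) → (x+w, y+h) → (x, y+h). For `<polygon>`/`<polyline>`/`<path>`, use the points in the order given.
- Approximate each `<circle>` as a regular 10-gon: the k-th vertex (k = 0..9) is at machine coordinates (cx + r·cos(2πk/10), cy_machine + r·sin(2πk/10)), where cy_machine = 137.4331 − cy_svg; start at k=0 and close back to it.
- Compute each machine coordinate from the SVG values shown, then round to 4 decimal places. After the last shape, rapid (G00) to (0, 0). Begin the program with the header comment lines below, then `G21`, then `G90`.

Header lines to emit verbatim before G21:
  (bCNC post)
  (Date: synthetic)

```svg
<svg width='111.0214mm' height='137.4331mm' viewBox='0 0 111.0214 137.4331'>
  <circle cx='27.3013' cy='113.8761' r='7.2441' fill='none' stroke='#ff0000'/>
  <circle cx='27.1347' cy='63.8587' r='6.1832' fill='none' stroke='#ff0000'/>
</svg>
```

Since the viewBox matches the mm dimensions, user units are millimetres directly. The only transform is the Y-flip y_m = 137.4331 − y_svg.

Shape 1 is a circle drawn with `<circle>`. Its stroke #ff0000 means cut at S865, F929. After flipping Y the toolpath is (34.5454,23.5570) → (33.1619,27.8150) → (29.5399,30.4465) → (25.0627,30.4465) → (21.4407,27.8150) → (20.0572,23.5570) → (21.4407,19.2990) → (25.0627,16.6675) → (29.5399,16.6675) → (33.1619,19.2990) → (34.5454,23.5570), returning to the start.

Shape 2 is a circle drawn with `<circle>`. Its stroke #ff0000 means cut at S865, F929. After flipping Y the toolpath is (33.3179,73.5744) → (32.1370,77.2088) → (29.0454,79.4550) → (25.2240,79.4550) → (22.1324,77.2088) → (20.9515,73.5744) → (22.1324,69.9400) → (25.2240,67.6938) → (29.0454,67.6938) → (32.1370,69.9400) → (33.3179,73.5744), returning to the start.

(bCNC post)
(Date: synthetic)
G21
G90
G00 X34.5454 Y23.5570
M4 S865
G01 X33.1619 Y27.8150 F929
G01 X29.5399 Y30.4465
G01 X25.0627 Y30.4465
G01 X21.4407 Y27.8150
G01 X20.0572 Y23.5570
G01 X21.4407 Y19.2990
G01 X25.0627 Y16.6675
G01 X29.5399 Y16.6675
G01 X33.1619 Y19.2990
G01 X34.5454 Y23.5570
M5
G00 X33.3179 Y73.5744
M4 S865
G01 X32.1370 Y77.2088 F929
G01 X29.0454 Y79.4550
G01 X25.2240 Y79.4550
G01 X22.1324 Y77.2088
G01 X20.9515 Y73.5744
G01 X22.1324 Y69.9400
G01 X25.2240 Y67.6938
G01 X29.0454 Y67.6938
G01 X32.1370 Y69.9400
G01 X33.3179 Y73.5744
M5
G00 X0.0000 Y0.0000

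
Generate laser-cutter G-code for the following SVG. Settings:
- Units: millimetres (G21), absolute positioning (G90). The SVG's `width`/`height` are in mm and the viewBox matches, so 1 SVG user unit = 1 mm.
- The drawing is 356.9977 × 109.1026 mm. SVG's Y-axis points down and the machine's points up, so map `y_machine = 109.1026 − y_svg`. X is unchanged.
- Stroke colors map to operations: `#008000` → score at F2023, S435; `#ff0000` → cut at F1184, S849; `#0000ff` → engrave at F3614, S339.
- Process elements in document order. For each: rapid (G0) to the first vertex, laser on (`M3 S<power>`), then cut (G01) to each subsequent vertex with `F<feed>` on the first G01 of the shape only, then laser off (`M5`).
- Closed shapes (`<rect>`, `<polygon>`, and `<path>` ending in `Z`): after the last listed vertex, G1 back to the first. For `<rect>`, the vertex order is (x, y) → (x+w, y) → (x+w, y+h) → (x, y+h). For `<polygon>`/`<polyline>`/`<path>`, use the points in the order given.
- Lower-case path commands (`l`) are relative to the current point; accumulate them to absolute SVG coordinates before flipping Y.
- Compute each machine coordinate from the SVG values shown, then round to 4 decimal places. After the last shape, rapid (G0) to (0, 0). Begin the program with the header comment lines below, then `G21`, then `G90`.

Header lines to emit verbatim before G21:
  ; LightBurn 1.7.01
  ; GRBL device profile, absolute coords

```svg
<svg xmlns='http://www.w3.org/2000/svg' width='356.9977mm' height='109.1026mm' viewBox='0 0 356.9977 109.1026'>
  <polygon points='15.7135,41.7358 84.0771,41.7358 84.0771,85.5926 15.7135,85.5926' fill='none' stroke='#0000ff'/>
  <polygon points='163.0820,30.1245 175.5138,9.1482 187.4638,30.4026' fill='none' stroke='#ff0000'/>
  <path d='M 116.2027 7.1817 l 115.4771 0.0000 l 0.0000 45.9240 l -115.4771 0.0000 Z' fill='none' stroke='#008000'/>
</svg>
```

; LightBurn 1.7.01
; GRBL device profile, absolute coords
G21
G90
G0 X15.7135 Y67.3668
M3 S339
G01 X84.0771 Y67.3668 F3614
G01 X84.0771 Y23.5100
G01 X15.7135 Y23.5100
G01 X15.7135 Y67.3668
M5
G0 X163.0820 Y78.9781
M3 S849
G01 X175.5138 Y99.9544 F1184
G01 X187.4638 Y78.7000
G01 X163.0820 Y78.9781
M5
G0 X116.2027 Y101.9209
M3 S435
G01 X231.6798 Y101.9209 F2023
G01 X231.6798 Y55.9969
G01 X116.2027 Y55.9969
G01 X116.2027 Y101.9209
M5
G0 X0.0000 Y0.0000

1 u = 1 mm; y_m = 109.1026 − y.

[1] `<polygon>` rectangle, #0000ff→engrave S339 F3614: (15.7135,67.3668) → (84.0771,67.3668) → (84.0771,23.5100) → (15.7135,23.5100) → (15.7135,67.3668) (closed)

[2] `<polygon>` regular polygon, #ff0000→cut S849 F1184: (163.0820,78.9781) → (175.5138,99.9544) → (187.4638,78.7000) → (163.0820,78.9781) (closed)

[3] `<path>` rectangle, #008000→score S435 F2023: (116.2027,101.9209) → (231.6798,101.9209) → (231.6798,55.9969) → (116.2027,55.9969) → (116.2027,101.9209) (closed)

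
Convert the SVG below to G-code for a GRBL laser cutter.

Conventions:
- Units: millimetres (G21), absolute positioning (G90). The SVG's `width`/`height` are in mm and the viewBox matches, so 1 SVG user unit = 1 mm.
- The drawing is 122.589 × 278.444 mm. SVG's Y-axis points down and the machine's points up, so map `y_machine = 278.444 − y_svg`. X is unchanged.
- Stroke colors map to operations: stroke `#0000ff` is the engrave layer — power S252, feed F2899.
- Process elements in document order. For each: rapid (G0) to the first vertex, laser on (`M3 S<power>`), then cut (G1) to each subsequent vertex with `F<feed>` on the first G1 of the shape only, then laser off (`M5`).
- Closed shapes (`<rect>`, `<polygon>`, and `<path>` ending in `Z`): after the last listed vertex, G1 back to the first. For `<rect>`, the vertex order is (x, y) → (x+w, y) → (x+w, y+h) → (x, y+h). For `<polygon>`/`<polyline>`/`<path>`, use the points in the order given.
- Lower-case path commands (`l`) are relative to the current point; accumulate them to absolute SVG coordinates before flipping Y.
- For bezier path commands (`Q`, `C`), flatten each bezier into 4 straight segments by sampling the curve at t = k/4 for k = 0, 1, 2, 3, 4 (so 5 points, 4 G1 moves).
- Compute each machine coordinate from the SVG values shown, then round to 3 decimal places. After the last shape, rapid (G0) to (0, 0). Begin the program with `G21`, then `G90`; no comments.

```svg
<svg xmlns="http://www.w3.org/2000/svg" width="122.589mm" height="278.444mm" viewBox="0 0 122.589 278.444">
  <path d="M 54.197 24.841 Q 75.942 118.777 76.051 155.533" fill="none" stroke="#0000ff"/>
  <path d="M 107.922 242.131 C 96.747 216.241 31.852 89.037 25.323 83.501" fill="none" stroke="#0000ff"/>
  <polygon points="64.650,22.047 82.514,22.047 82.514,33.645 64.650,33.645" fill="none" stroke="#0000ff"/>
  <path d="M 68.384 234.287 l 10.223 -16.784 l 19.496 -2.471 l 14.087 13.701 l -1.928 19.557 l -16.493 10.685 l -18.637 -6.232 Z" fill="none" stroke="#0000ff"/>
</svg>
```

viewBox `0 0 122.589 278.444` with mm width/height → 1 unit = 1 mm. Flip: y_m = 278.444 − y_svg.

**Shape 1** — `<path>` quadratic bezier, stroke `#0000ff` → engrave (S252, F2899). Control points (SVG): P0=(54.197,24.841), P1=(75.942,118.777), P2=(76.051,155.533); sampled at t=k/4. Machine vertices: (54.197,253.603) → (63.717,210.209) → (70.533,173.962) → (74.644,144.863) → (76.051,122.911). Open path.

**Shape 2** — `<path>` cubic bezier, stroke `#0000ff` → engrave (S252, F2899). Control points (SVG): P0=(107.922,242.131), P1=(96.747,216.241), P2=(31.852,89.037), P3=(25.323,83.501); sampled at t=k/4. Machine vertices: (107.922,36.313) → (91.220,71.243) → (64.880,123.261) → (39.412,171.462) → (25.323,194.943). Open path.

**Shape 3** — `<polygon>` rectangle, stroke `#0000ff` → engrave (S252, F2899). Machine vertices: (64.650,256.397) → (82.514,256.397) → (82.514,244.799) → (64.650,244.799) → (64.650,256.397). Closed: final G1 returns to the first vertex.

**Shape 4** — `<path>` regular polygon, stroke `#0000ff` → engrave (S252, F2899). Machine vertices: (68.384,44.157) → (78.607,60.941) → (98.103,63.412) → (112.190,49.711) → (110.262,30.154) → (93.769,19.469) → (75.132,25.701) → (68.384,44.157). Closed: final G1 returns to the first vertex.

G21
G90
G0 X54.197 Y253.603
M3 S252
G1 X63.717 Y210.209 F2899
G1 X70.533 Y173.962
G1 X74.644 Y144.863
G1 X76.051 Y122.911
M5
G0 X107.922 Y36.313
M3 S252
G1 X91.220 Y71.243 F2899
G1 X64.880 Y123.261
G1 X39.412 Y171.462
G1 X25.323 Y194.943
M5
G0 X64.650 Y256.397
M3 S252
G1 X82.514 Y256.397 F2899
G1 X82.514 Y244.799
G1 X64.650 Y244.799
G1 X64.650 Y256.397
M5
G0 X68.384 Y44.157
M3 S252
G1 X78.607 Y60.941 F2899
G1 X98.103 Y63.412
G1 X112.190 Y49.711
G1 X110.262 Y30.154
G1 X93.769 Y19.469
G1 X75.132 Y25.701
G1 X68.384 Y44.157
M5
G0 X0.000 Y0.000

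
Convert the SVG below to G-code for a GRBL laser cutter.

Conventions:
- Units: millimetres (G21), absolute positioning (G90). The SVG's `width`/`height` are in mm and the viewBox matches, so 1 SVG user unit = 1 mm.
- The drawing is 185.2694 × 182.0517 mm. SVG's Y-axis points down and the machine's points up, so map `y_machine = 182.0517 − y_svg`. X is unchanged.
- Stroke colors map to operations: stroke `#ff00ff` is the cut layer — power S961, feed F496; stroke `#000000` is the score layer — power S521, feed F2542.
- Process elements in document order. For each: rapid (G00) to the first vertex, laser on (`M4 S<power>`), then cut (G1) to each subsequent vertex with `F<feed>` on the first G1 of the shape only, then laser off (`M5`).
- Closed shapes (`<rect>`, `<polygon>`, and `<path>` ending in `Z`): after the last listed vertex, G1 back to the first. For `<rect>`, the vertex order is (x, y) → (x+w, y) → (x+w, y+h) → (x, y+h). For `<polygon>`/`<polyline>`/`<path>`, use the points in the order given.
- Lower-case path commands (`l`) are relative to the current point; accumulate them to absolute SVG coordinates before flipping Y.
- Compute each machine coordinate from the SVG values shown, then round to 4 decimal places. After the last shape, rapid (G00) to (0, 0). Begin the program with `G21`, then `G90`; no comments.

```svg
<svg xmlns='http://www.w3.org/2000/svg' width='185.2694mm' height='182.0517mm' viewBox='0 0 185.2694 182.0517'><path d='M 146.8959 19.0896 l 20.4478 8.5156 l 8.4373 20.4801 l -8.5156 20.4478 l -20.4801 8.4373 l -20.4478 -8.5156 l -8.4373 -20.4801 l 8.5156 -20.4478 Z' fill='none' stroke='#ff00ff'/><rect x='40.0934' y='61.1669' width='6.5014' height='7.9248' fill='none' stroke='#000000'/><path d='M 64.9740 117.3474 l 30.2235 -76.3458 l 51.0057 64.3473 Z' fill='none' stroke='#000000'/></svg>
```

Since the viewBox matches the mm dimensions, user units are millimetres directly. The only transform is the Y-flip y_m = 182.0517 − y_svg.

Shape 1 is a regular polygon drawn with `<path>`. Its stroke #ff00ff means cut at S961, F496. After flipping Y the toolpath is (146.8959,162.9621) → (167.3437,154.4465) → (175.7810,133.9664) → (167.2654,113.5186) → (146.7853,105.0813) → (126.3375,113.5969) → (117.9002,134.0770) → (126.4158,154.5248) → (146.8959,162.9621), returning to the start.

Shape 2 is a rectangle drawn with `<rect>`. Its stroke #000000 means score at S521, F2542. After flipping Y the toolpath is (40.0934,120.8848) → (46.5948,120.8848) → (46.5948,112.9600) → (40.0934,112.9600) → (40.0934,120.8848), returning to the start.

Shape 3 is a regular polygon drawn with `<path>`. Its stroke #000000 means score at S521, F2542. After flipping Y the toolpath is (64.9740,64.7043) → (95.1975,141.0501) → (146.2032,76.7028) → (64.9740,64.7043), returning to the start.

G21
G90
G00 X146.8959 Y162.9621
M4 S961
G1 X167.3437 Y154.4465 F496
G1 X175.7810 Y133.9664
G1 X167.2654 Y113.5186
G1 X146.7853 Y105.0813
G1 X126.3375 Y113.5969
G1 X117.9002 Y134.0770
G1 X126.4158 Y154.5248
G1 X146.8959 Y162.9621
M5
G00 X40.0934 Y120.8848
M4 S521
G1 X46.5948 Y120.8848 F2542
G1 X46.5948 Y112.9600
G1 X40.0934 Y112.9600
G1 X40.0934 Y120.8848
M5
G00 X64.9740 Y64.7043
M4 S521
G1 X95.1975 Y141.0501 F2542
G1 X146.2032 Y76.7028
G1 X64.9740 Y64.7043
M5
G00 X0.0000 Y0.0000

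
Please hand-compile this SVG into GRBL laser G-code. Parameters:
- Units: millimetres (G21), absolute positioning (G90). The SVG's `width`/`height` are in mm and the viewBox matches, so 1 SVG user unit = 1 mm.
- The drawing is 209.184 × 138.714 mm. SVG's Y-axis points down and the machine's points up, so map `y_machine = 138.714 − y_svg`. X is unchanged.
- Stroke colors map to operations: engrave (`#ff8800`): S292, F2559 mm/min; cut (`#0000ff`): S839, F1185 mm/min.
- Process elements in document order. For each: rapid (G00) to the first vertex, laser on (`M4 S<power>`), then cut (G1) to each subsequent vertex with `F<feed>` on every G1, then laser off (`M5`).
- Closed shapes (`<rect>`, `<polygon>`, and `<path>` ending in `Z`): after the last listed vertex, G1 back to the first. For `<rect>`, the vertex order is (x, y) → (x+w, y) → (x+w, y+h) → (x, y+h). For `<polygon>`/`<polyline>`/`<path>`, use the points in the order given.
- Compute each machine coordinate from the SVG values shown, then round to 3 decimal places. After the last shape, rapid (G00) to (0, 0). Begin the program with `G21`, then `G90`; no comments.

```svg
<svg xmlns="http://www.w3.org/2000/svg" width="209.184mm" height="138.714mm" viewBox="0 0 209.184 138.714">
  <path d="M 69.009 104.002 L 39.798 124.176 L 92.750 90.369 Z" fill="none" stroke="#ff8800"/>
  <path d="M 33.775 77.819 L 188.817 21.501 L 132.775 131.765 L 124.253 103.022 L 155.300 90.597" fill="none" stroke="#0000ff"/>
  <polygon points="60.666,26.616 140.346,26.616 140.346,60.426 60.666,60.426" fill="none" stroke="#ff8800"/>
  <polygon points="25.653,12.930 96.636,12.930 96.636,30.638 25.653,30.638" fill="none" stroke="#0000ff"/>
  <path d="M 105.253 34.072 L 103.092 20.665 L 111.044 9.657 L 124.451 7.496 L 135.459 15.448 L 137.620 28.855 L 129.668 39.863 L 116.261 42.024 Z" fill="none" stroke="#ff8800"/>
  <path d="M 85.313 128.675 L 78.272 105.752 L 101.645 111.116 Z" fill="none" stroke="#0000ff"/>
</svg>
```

1 u = 1 mm; y_m = 138.714 − y.

[1] `<path>` closed polygon, #ff8800→engrave S292 F2559: (69.009,34.712) → (39.798,14.538) → (92.750,48.345) → (69.009,34.712) (closed)

[2] `<path>` open polyline, #0000ff→cut S839 F1185: (33.775,60.895) → (188.817,117.213) → (132.775,6.949) → (124.253,35.692) → (155.300,48.117)

[3] `<polygon>` rectangle, #ff8800→engrave S292 F2559: (60.666,112.098) → (140.346,112.098) → (140.346,78.288) → (60.666,78.288) → (60.666,112.098) (closed)

[4] `<polygon>` rectangle, #0000ff→cut S839 F1185: (25.653,125.784) → (96.636,125.784) → (96.636,108.076) → (25.653,108.076) → (25.653,125.784) (closed)

[5] `<path>` regular polygon, #ff8800→engrave S292 F2559: (105.253,104.642) → (103.092,118.049) → (111.044,129.057) → (124.451,131.218) → (135.459,123.266) → (137.620,109.859) → (129.668,98.851) → (116.261,96.690) → (105.253,104.642) (closed)

[6] `<path>` regular polygon, #0000ff→cut S839 F1185: (85.313,10.039) → (78.272,32.962) → (101.645,27.598) → (85.313,10.039) (closed)

G21
G90
G00 X69.009 Y34.712
M4 S292
G1 X39.798 Y14.538 F2559
G1 X92.750 Y48.345 F2559
G1 X69.009 Y34.712 F2559
M5
G00 X33.775 Y60.895
M4 S839
G1 X188.817 Y117.213 F1185
G1 X132.775 Y6.949 F1185
G1 X124.253 Y35.692 F1185
G1 X155.300 Y48.117 F1185
M5
G00 X60.666 Y112.098
M4 S292
G1 X140.346 Y112.098 F2559
G1 X140.346 Y78.288 F2559
G1 X60.666 Y78.288 F2559
G1 X60.666 Y112.098 F2559
M5
G00 X25.653 Y125.784
M4 S839
G1 X96.636 Y125.784 F1185
G1 X96.636 Y108.076 F1185
G1 X25.653 Y108.076 F1185
G1 X25.653 Y125.784 F1185
M5
G00 X105.253 Y104.642
M4 S292
G1 X103.092 Y118.049 F2559
G1 X111.044 Y129.057 F2559
G1 X124.451 Y131.218 F2559
G1 X135.459 Y123.266 F2559
G1 X137.620 Y109.859 F2559
G1 X129.668 Y98.851 F2559
G1 X116.261 Y96.690 F2559
G1 X105.253 Y104.642 F2559
M5
G00 X85.313 Y10.039
M4 S839
G1 X78.272 Y32.962 F1185
G1 X101.645 Y27.598 F1185
G1 X85.313 Y10.039 F1185
M5
G00 X0.000 Y0.000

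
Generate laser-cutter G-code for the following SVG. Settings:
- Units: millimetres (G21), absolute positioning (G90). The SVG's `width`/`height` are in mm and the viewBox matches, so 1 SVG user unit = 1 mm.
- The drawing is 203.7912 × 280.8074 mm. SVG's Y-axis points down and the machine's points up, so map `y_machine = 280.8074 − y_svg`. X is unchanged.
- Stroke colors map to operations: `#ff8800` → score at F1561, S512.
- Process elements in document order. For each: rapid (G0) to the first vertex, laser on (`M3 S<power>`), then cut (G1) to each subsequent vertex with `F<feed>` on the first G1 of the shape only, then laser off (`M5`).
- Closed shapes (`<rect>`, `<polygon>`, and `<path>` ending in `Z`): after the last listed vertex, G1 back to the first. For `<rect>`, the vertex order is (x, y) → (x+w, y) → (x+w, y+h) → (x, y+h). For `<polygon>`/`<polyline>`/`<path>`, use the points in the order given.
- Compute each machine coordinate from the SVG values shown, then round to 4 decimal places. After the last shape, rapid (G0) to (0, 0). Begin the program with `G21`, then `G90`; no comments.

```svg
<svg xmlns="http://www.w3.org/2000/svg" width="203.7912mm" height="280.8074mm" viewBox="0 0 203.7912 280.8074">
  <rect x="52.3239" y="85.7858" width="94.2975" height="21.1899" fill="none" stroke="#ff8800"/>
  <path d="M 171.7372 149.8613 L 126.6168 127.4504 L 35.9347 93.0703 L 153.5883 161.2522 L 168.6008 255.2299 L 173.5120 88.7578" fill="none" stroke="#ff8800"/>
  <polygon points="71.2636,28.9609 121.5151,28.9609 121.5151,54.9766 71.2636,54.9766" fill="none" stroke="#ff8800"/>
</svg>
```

G21
G90
G0 X52.3239 Y195.0216
M3 S512
G1 X146.6214 Y195.0216 F1561
G1 X146.6214 Y173.8317
G1 X52.3239 Y173.8317
G1 X52.3239 Y195.0216
M5
G0 X171.7372 Y130.9461
M3 S512
G1 X126.6168 Y153.3570 F1561
G1 X35.9347 Y187.7371
G1 X153.5883 Y119.5552
G1 X168.6008 Y25.5775
G1 X173.5120 Y192.0496
M5
G0 X71.2636 Y251.8465
M3 S512
G1 X121.5151 Y251.8465 F1561
G1 X121.5151 Y225.8308
G1 X71.2636 Y225.8308
G1 X71.2636 Y251.8465
M5
G0 X0.0000 Y0.0000

1 u = 1 mm; y_m = 280.8074 − y.

[1] `<rect>` rectangle, #ff8800→score S512 F1561: (52.3239,195.0216) → (146.6214,195.0216) → (146.6214,173.8317) → (52.3239,173.8317) → (52.3239,195.0216) (closed)

[2] `<path>` open polyline, #ff8800→score S512 F1561: (171.7372,130.9461) → (126.6168,153.3570) → (35.9347,187.7371) → (153.5883,119.5552) → (168.6008,25.5775) → (173.5120,192.0496)

[3] `<polygon>` rectangle, #ff8800→score S512 F1561: (71.2636,251.8465) → (121.5151,251.8465) → (121.5151,225.8308) → (71.2636,225.8308) → (71.2636,251.8465) (closed)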